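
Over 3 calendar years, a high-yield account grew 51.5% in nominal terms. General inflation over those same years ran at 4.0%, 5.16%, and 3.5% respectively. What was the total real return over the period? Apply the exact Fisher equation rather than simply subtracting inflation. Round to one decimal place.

Cumulative inflation factor: 1.040 × 1.0516 × 1.035 ≈ 1.13194.
Nominal growth factor: 1.51500. Real growth factor = 1.51500 / 1.13194 ≈ 1.33841.
Total real return ≈ 33.8408%.

33.8%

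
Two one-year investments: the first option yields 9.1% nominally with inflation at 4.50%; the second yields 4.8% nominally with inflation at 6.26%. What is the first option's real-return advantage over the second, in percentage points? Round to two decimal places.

5.78

The first option real return: 1.091/1.0450 − 1 = 4.402%.
The second real return: 1.048/1.0626 − 1 = -1.374%.
Difference: 4.402 − (-1.374) = 5.776 pp.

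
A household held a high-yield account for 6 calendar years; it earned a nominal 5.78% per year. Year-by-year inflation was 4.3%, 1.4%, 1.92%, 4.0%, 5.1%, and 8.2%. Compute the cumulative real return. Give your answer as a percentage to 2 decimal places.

Cumulative inflation factor: 1.043 × 1.014 × 1.0192 × 1.040 × 1.051 × 1.082 ≈ 1.27481.
Nominal growth factor: 1.40095. Real growth factor = 1.40095 / 1.27481 ≈ 1.09895.
Total real return ≈ 9.8946%.

9.89%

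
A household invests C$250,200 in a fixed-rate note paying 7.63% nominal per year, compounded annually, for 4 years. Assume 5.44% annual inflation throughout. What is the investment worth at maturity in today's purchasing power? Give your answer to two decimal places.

C$271,643.35

Nominal value at maturity: C$250,200 × (1 + 7.63%)^4 ≈ C$335,753.59.
Price-level factor over 4 years: (1 + 5.44%)^4 ≈ 1.2360088745.
Dividing the nominal maturity value by the price-level factor gives the value in today's money.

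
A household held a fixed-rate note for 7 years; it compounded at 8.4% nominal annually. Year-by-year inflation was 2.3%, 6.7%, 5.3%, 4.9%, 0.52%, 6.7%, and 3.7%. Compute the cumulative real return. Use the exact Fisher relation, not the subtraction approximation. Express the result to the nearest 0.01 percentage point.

31.15%

Cumulative inflation factor: 1.023 × 1.067 × 1.053 × 1.049 × 1.0052 × 1.067 × 1.037 ≈ 1.34103.
Nominal growth factor: 1.75875. Real growth factor = 1.75875 / 1.34103 ≈ 1.31149.
Total real return ≈ 31.1491%.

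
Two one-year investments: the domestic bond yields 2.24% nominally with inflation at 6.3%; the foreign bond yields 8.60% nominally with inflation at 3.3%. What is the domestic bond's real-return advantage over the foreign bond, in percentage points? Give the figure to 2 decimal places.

-8.95

The domestic bond real return: 1.0224/1.063 − 1 = -3.819%.
The foreign bond real return: 1.0860/1.033 − 1 = 5.131%.
Difference: -3.819 − 5.131 = -8.950 pp.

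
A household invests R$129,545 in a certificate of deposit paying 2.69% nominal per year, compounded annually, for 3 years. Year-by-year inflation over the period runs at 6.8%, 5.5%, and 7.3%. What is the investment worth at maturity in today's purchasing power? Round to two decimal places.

R$116,033.04

Nominal value at maturity: R$129,545 × (1 + 2.69%)^3 ≈ R$140,283.02.
Price-level factor over 3 years: 1.068 × 1.055 × 1.073 = 1.20899202.
The maturity value deflated by that factor is the answer in today's purchasing power.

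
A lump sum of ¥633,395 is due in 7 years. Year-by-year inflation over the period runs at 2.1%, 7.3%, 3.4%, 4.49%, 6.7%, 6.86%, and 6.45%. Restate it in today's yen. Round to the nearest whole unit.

¥440,888

Price-level factor over 7 years: 1.021 × 1.073 × 1.034 × 1.0449 × 1.067 × 1.0686 × 1.0645 ≈ 1.4366334926.
Purchasing power today: ¥633,395 divided by that factor.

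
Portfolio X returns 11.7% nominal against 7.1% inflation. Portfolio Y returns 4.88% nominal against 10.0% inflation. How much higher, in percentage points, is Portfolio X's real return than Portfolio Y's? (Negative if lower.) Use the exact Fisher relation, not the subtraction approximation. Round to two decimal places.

Portfolio X real return: 1.117/1.071 − 1 = 4.295%.
Portfolio Y real return: 1.0488/1.100 − 1 = -4.655%.
Difference: 4.295 − (-4.655) = 8.950 pp.

8.95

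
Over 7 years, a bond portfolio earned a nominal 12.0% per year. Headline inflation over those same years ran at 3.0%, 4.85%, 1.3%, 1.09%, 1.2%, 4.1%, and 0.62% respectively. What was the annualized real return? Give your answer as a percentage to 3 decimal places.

9.485%

Cumulative inflation factor: 1.030 × 1.0485 × 1.013 × 1.0109 × 1.012 × 1.041 × 1.0062 ≈ 1.17230.
Nominal growth factor: 2.21068. Real growth factor = 2.21068 / 1.17230 ≈ 1.88576.
Annualized: 1.88576^(1/7) − 1 ≈ 0.09485.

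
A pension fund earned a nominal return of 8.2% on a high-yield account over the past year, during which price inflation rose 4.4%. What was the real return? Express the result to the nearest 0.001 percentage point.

Real return via the Fisher equation: (1 + 8.2%)/(1 + 4.4%) − 1 = 1.082/1.044 − 1 ≈ 0.03640.

3.640%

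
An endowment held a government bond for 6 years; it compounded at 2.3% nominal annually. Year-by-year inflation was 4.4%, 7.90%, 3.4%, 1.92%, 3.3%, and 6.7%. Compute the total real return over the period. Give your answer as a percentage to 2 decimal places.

-12.40%

Cumulative inflation factor: 1.044 × 1.0790 × 1.034 × 1.0192 × 1.033 × 1.067 ≈ 1.30848.
Nominal growth factor: 1.14618. Real growth factor = 1.14618 / 1.30848 ≈ 0.87597.
Total real return ≈ -12.4034%.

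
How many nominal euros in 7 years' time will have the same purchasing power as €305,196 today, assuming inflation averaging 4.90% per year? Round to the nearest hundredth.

€426,586.64

Cumulative price-level factor: (1+4.90%)^7 ≈ 1.3977465126.
Multiplying €305,196 by the price-level factor gives the future nominal sum.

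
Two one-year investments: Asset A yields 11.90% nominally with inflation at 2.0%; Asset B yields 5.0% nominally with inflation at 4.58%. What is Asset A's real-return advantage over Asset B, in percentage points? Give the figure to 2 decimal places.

Asset A real return: 1.1190/1.020 − 1 = 9.706%.
Asset B real return: 1.050/1.0458 − 1 = 0.402%.
Difference: 9.706 − 0.402 = 9.304 pp.

9.30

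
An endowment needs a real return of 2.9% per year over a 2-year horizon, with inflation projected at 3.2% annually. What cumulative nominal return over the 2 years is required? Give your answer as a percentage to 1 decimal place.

Required annual nominal rate: (1+2.9%)(1+3.2%) − 1 = 6.1928%.
Cumulative over 2 years: (1 + 0.061928)^2 − 1 ≈ 0.12769.

12.8%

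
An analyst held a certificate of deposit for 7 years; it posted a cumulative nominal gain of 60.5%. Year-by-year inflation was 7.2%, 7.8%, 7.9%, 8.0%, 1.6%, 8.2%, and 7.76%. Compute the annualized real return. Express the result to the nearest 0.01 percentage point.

Cumulative inflation factor: 1.072 × 1.078 × 1.079 × 1.080 × 1.016 × 1.082 × 1.0776 ≈ 1.59528.
Nominal growth factor: 1.60500. Real growth factor = 1.60500 / 1.59528 ≈ 1.00609.
Annualized: 1.00609^(1/7) − 1 ≈ 0.00087.

0.09%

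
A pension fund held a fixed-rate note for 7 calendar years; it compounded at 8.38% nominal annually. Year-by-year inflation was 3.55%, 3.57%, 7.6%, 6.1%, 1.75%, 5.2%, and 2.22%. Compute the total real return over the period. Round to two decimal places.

Cumulative inflation factor: 1.0355 × 1.0357 × 1.076 × 1.061 × 1.0175 × 1.052 × 1.0222 ≈ 1.33967.
Nominal growth factor: 1.75648. Real growth factor = 1.75648 / 1.33967 ≈ 1.31113.
Total real return ≈ 31.1132%.

31.11%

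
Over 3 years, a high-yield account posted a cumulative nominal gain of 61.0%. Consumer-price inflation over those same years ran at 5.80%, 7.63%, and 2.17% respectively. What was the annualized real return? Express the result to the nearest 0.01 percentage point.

Cumulative inflation factor: 1.0580 × 1.0763 × 1.0217 ≈ 1.16344.
Nominal growth factor: 1.61000. Real growth factor = 1.61000 / 1.16344 ≈ 1.38383.
Annualized: 1.38383^(1/3) − 1 ≈ 0.11437.

11.44%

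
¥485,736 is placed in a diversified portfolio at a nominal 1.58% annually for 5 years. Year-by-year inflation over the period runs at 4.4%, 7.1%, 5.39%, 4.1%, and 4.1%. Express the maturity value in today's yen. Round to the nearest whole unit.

Nominal value at maturity: ¥485,736 × (1 + 1.58%)^5 ≈ ¥525,341.
Price-level factor over 5 years: 1.044 × 1.071 × 1.0539 × 1.041 × 1.041 ≈ 1.2769998111.
The maturity value deflated by that factor is the answer in today's purchasing power.

¥411,387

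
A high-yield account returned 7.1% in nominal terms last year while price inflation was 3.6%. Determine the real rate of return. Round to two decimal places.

3.38%

Real return via the Fisher equation: (1 + 7.1%)/(1 + 3.6%) − 1 = 1.071/1.036 − 1 ≈ 0.03378.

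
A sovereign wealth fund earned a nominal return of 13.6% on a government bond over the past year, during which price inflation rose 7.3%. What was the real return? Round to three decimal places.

Real return via the Fisher equation: (1 + 13.6%)/(1 + 7.3%) − 1 = 1.136/1.073 − 1 ≈ 0.05871.

5.871%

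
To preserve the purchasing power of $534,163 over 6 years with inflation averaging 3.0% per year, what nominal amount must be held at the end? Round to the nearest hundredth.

Cumulative price-level factor: (1+3.0%)^6 ≈ 1.1940522965.
The nominal amount required is $534,163 scaled up by that factor.

$637,818.56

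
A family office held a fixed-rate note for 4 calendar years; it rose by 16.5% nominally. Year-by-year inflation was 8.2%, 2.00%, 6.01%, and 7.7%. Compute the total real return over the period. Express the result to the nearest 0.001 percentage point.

-7.544%

Cumulative inflation factor: 1.082 × 1.0200 × 1.0601 × 1.077 ≈ 1.26006.
Nominal growth factor: 1.16500. Real growth factor = 1.16500 / 1.26006 ≈ 0.92456.
Total real return ≈ -7.5438%.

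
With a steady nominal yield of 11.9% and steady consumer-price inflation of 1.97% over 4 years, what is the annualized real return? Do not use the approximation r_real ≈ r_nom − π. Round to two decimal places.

9.74%

With constant rates the annual real return is the same each year: (1+11.9%)/(1+1.97%) − 1 = 0.09738.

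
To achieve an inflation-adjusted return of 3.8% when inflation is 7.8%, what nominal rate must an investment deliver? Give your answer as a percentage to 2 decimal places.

By the Fisher equation, 1 + r_nom = (1 + 3.8%)(1 + 7.8%) = 1.038 × 1.078 = 1.118964.
So r_nom = 11.8964%.

11.90%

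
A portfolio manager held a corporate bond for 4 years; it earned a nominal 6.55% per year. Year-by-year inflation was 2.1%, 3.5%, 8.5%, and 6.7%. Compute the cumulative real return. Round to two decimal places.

5.35%

Cumulative inflation factor: 1.021 × 1.035 × 1.085 × 1.067 ≈ 1.22338.
Nominal growth factor: 1.28888. Real growth factor = 1.28888 / 1.22338 ≈ 1.05355.
Total real return ≈ 5.3546%.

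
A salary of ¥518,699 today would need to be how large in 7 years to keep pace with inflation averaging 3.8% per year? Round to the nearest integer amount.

Cumulative price-level factor: (1+3.8%)^7 ≈ 1.2983191849.
The nominal amount required is ¥518,699 scaled up by that factor.

¥673,437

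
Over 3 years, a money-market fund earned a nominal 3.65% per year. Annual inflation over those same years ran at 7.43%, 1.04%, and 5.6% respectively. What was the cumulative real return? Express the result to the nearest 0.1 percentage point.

-2.9%

Cumulative inflation factor: 1.0743 × 1.0104 × 1.056 ≈ 1.14626.
Nominal growth factor: 1.11355. Real growth factor = 1.11355 / 1.14626 ≈ 0.97146.
Total real return ≈ -2.8540%.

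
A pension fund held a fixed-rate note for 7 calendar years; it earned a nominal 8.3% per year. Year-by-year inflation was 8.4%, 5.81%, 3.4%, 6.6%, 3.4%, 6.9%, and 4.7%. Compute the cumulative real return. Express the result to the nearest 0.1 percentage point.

Cumulative inflation factor: 1.084 × 1.0581 × 1.034 × 1.066 × 1.034 × 1.069 × 1.047 ≈ 1.46312.
Nominal growth factor: 1.74743. Real growth factor = 1.74743 / 1.46312 ≈ 1.19432.
Total real return ≈ 19.4320%.

19.4%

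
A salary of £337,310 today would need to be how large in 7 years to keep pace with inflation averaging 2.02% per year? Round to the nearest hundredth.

Cumulative price-level factor: (1+2.02%)^7 ≈ 1.1502632228.
Multiplying £337,310 by the price-level factor gives the future nominal sum.

£387,995.29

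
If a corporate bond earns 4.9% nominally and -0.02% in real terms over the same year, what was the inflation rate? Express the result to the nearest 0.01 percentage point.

From (1+r_nom) = (1+r_real)(1+π), we get 1+π = (1 + 4.9%)/(1 − 0.02%) = 1.049/0.9998 ≈ 1.04921.
So π ≈ 4.9210%.

4.92%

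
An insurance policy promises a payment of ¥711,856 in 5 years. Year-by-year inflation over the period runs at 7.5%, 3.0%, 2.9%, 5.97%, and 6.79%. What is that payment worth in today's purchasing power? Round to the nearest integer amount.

¥552,100

Price-level factor over 5 years: 1.075 × 1.030 × 1.029 × 1.0597 × 1.0679 ≈ 1.2893611628.
Purchasing power today: ¥711,856 divided by that factor.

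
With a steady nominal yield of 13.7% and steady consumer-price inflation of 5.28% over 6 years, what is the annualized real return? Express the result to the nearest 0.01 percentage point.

8.00%

With constant rates the annual real return is the same each year: (1+13.7%)/(1+5.28%) − 1 = 0.07998.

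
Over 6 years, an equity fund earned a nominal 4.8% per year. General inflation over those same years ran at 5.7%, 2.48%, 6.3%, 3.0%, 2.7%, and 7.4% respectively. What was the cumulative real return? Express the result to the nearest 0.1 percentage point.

Cumulative inflation factor: 1.057 × 1.0248 × 1.063 × 1.030 × 1.027 × 1.074 ≈ 1.30816.
Nominal growth factor: 1.32485. Real growth factor = 1.32485 / 1.30816 ≈ 1.01276.
Total real return ≈ 1.2764%.

1.3%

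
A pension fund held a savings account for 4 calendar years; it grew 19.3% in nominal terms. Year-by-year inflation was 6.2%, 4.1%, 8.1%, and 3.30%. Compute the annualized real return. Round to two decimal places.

-0.85%

Cumulative inflation factor: 1.062 × 1.041 × 1.081 × 1.0330 ≈ 1.23453.
Nominal growth factor: 1.19300. Real growth factor = 1.19300 / 1.23453 ≈ 0.96636.
Annualized: 0.96636^(1/4) − 1 ≈ -0.00852.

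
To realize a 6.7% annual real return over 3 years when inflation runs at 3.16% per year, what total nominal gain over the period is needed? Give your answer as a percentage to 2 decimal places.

33.36%

Required annual nominal rate: (1+6.7%)(1+3.16%) − 1 = 10.07172%.
Cumulative over 3 years: (1 + 0.1007172)^3 − 1 ≈ 0.33361.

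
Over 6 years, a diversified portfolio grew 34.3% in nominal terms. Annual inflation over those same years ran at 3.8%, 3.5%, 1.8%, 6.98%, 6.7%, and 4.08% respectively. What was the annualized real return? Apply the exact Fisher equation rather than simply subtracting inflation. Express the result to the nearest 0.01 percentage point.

0.55%

Cumulative inflation factor: 1.038 × 1.035 × 1.018 × 1.0698 × 1.067 × 1.0408 ≈ 1.29933.
Nominal growth factor: 1.34300. Real growth factor = 1.34300 / 1.29933 ≈ 1.03361.
Annualized: 1.03361^(1/6) − 1 ≈ 0.00552.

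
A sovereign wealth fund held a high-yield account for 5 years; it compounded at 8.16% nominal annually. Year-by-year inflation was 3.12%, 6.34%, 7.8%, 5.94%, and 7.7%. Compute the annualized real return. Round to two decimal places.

1.88%

Cumulative inflation factor: 1.0312 × 1.0634 × 1.078 × 1.0594 × 1.077 ≈ 1.34876.
Nominal growth factor: 1.48024. Real growth factor = 1.48024 / 1.34876 ≈ 1.09749.
Annualized: 1.09749^(1/5) − 1 ≈ 0.01878.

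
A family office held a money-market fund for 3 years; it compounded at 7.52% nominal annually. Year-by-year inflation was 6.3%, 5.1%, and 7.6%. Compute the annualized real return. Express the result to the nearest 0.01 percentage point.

Cumulative inflation factor: 1.063 × 1.051 × 1.076 ≈ 1.20212.
Nominal growth factor: 1.24299. Real growth factor = 1.24299 / 1.20212 ≈ 1.03400.
Annualized: 1.03400^(1/3) − 1 ≈ 0.01121.

1.12%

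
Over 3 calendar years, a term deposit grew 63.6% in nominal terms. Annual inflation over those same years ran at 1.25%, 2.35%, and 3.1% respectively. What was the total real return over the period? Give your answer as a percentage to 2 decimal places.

53.12%

Cumulative inflation factor: 1.0125 × 1.0235 × 1.031 ≈ 1.06842.
Nominal growth factor: 1.63600. Real growth factor = 1.63600 / 1.06842 ≈ 1.53123.
Total real return ≈ 53.1235%.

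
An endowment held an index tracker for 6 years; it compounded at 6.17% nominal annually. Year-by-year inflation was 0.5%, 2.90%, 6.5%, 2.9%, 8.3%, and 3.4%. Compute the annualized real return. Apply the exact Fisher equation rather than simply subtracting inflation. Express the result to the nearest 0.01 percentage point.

2.04%

Cumulative inflation factor: 1.005 × 1.0290 × 1.065 × 1.029 × 1.083 × 1.034 ≈ 1.26910.
Nominal growth factor: 1.43222. Real growth factor = 1.43222 / 1.26910 ≈ 1.12854.
Annualized: 1.12854^(1/6) − 1 ≈ 0.02036.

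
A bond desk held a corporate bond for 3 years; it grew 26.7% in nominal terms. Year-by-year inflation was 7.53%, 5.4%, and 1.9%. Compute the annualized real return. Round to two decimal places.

3.14%

Cumulative inflation factor: 1.0753 × 1.054 × 1.019 ≈ 1.15490.
Nominal growth factor: 1.26700. Real growth factor = 1.26700 / 1.15490 ≈ 1.09706.
Annualized: 1.09706^(1/3) − 1 ≈ 0.03136.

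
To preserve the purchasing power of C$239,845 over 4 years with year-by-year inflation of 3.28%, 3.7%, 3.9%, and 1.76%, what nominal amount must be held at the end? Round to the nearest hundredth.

C$271,592.83

Cumulative price-level factor: 1.0328 × 1.037 × 1.039 × 1.0176 ≈ 1.1323681135.
Multiplying C$239,845 by the price-level factor gives the future nominal sum.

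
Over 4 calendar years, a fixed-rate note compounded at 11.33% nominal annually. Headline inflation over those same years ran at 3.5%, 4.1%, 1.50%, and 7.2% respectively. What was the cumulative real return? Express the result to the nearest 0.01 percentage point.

Cumulative inflation factor: 1.035 × 1.041 × 1.0150 × 1.072 ≈ 1.17234.
Nominal growth factor: 1.53620. Real growth factor = 1.53620 / 1.17234 ≈ 1.31038.
Total real return ≈ 31.0379%.

31.04%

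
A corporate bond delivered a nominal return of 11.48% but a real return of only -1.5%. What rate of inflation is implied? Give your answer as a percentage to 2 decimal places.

13.18%

From (1+r_nom) = (1+r_real)(1+π), we get 1+π = (1 + 11.48%)/(1 − 1.5%) = 1.1148/0.985 ≈ 1.13178.
So π ≈ 13.1777%.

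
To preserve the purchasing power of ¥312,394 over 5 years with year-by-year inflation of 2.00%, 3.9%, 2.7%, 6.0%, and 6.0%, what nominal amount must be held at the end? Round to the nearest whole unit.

Cumulative price-level factor: 1.0200 × 1.039 × 1.027 × 1.060 × 1.060 ≈ 1.2229195658.
Multiplying ¥312,394 by the price-level factor gives the future nominal sum.

¥382,033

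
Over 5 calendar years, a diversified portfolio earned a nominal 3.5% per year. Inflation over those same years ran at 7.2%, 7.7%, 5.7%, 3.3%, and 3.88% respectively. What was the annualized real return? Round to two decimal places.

Cumulative inflation factor: 1.072 × 1.077 × 1.057 × 1.033 × 1.0388 ≈ 1.30954.
Nominal growth factor: 1.18769. Real growth factor = 1.18769 / 1.30954 ≈ 0.90695.
Annualized: 0.90695^(1/5) − 1 ≈ -0.01934.

-1.93%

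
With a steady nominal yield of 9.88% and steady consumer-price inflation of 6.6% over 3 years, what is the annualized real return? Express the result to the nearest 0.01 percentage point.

With constant rates the annual real return is the same each year: (1+9.88%)/(1+6.6%) − 1 = 0.03077.

3.08%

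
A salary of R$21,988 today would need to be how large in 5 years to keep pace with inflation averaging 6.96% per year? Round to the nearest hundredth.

R$30,781.71

Cumulative price-level factor: (1+6.96%)^5 ≈ 1.3999320980.
Multiplying R$21,988 by the price-level factor gives the future nominal sum.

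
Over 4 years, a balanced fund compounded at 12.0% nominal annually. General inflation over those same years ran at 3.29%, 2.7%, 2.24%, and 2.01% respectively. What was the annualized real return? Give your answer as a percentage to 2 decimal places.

Cumulative inflation factor: 1.0329 × 1.027 × 1.0224 × 1.0201 ≈ 1.10635.
Nominal growth factor: 1.57352. Real growth factor = 1.57352 / 1.10635 ≈ 1.42226.
Annualized: 1.42226^(1/4) − 1 ≈ 0.09206.

9.21%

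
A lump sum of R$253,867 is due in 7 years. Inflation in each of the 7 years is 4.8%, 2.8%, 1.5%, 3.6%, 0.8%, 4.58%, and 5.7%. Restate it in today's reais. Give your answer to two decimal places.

Price-level factor over 7 years: 1.048 × 1.028 × 1.015 × 1.036 × 1.008 × 1.0458 × 1.057 ≈ 1.2623051436.
Purchasing power today: R$253,867 divided by that factor.

R$201,113.81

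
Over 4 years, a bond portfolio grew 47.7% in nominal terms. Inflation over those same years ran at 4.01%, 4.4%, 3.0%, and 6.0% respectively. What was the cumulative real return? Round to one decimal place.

24.6%

Cumulative inflation factor: 1.0401 × 1.044 × 1.030 × 1.060 ≈ 1.18555.
Nominal growth factor: 1.47700. Real growth factor = 1.47700 / 1.18555 ≈ 1.24584.
Total real return ≈ 24.5839%.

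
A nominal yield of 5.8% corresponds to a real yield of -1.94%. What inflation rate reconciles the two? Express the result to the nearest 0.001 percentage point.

7.893%

From (1+r_nom) = (1+r_real)(1+π), we get 1+π = (1 + 5.8%)/(1 − 1.94%) = 1.058/0.9806 ≈ 1.07893.
So π ≈ 7.8931%.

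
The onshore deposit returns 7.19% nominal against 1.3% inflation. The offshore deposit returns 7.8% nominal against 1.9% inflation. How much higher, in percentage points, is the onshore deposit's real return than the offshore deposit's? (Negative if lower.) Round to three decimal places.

The onshore deposit real return: 1.0719/1.013 − 1 = 5.8144%.
The offshore deposit real return: 1.078/1.019 − 1 = 5.7900%.
Difference: 5.8144 − 5.7900 = 0.0244 pp.

0.024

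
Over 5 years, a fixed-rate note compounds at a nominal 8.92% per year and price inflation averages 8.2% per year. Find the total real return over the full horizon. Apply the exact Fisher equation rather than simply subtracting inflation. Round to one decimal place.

3.4%

The annual real rate is (1+8.92%)/(1+8.2%) − 1 = 0.6654%.
Compounded over 5 years: (1 + 0.006654)^5 − 1 ≈ 0.03372.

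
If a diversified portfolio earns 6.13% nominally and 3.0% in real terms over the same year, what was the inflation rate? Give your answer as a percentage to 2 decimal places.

From (1+r_nom) = (1+r_real)(1+π), we get 1+π = (1 + 6.13%)/(1 + 3.0%) = 1.0613/1.030 ≈ 1.03039.
So π ≈ 3.0388%.

3.04%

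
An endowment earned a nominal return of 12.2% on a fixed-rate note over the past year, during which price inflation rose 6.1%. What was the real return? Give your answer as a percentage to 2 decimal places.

5.75%

Real return via the Fisher equation: (1 + 12.2%)/(1 + 6.1%) − 1 = 1.122/1.061 − 1 ≈ 0.05749.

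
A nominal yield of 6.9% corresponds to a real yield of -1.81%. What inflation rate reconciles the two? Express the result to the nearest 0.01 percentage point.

From (1+r_nom) = (1+r_real)(1+π), we get 1+π = (1 + 6.9%)/(1 − 1.81%) = 1.069/0.9819 ≈ 1.08871.
So π ≈ 8.8706%.

8.87%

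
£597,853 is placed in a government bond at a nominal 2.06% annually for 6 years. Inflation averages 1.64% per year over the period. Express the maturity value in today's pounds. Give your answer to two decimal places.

Nominal value at maturity: £597,853 × (1 + 2.06%)^6 ≈ £675,659.36.
Price-level factor over 6 years: (1 + 1.64%)^6 ≈ 1.1025237111.
Dividing the nominal maturity value by the price-level factor gives the value in today's money.

£612,829.78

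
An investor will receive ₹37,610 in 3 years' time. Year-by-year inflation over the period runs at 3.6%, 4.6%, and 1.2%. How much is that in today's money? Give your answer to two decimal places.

₹34,295.05

Price-level factor over 3 years: 1.036 × 1.046 × 1.012 = 1.096659872.
Purchasing power today: ₹37,610 divided by that factor.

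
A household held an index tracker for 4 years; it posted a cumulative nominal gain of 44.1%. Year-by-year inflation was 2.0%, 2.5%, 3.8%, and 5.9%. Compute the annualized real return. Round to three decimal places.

Cumulative inflation factor: 1.020 × 1.025 × 1.038 × 1.059 ≈ 1.14926.
Nominal growth factor: 1.44100. Real growth factor = 1.44100 / 1.14926 ≈ 1.25385.
Annualized: 1.25385^(1/4) − 1 ≈ 0.05819.

5.819%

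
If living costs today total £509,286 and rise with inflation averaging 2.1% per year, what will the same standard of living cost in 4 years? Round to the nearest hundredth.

Cumulative price-level factor: (1+2.1%)^4 ≈ 1.0866832385.
Multiplying £509,286 by the price-level factor gives the future nominal sum.

£553,432.56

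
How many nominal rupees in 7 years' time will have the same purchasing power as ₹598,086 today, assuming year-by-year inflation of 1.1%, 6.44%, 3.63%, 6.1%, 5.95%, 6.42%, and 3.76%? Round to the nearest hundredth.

₹827,893.97

Cumulative price-level factor: 1.011 × 1.0644 × 1.0363 × 1.061 × 1.0595 × 1.0642 × 1.0376 ≈ 1.3842390038.
Multiplying ₹598,086 by the price-level factor gives the future nominal sum.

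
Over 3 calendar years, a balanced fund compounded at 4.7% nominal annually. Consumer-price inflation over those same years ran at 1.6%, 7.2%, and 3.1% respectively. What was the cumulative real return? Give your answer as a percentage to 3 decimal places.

2.210%

Cumulative inflation factor: 1.016 × 1.072 × 1.031 ≈ 1.12292.
Nominal growth factor: 1.14773. Real growth factor = 1.14773 / 1.12292 ≈ 1.02210.
Total real return ≈ 2.2099%.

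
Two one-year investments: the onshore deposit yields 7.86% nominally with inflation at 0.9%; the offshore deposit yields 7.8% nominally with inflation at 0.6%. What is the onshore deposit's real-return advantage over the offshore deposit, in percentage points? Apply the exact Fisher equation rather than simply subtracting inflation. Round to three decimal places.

The onshore deposit real return: 1.0786/1.009 − 1 = 6.8979%.
The offshore deposit real return: 1.078/1.006 − 1 = 7.1571%.
Difference: 6.8979 − 7.1571 = -0.2592 pp.

-0.259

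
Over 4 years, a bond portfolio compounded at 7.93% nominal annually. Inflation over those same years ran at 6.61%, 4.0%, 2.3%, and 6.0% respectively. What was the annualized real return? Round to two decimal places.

3.07%

Cumulative inflation factor: 1.0661 × 1.040 × 1.023 × 1.060 ≈ 1.20230.
Nominal growth factor: 1.35697. Real growth factor = 1.35697 / 1.20230 ≈ 1.12864.
Annualized: 1.12864^(1/4) − 1 ≈ 0.03072.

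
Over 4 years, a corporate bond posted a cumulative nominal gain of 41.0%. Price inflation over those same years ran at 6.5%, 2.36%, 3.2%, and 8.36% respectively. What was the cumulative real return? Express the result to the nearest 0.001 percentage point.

Cumulative inflation factor: 1.065 × 1.0236 × 1.032 × 1.0836 ≈ 1.21907.
Nominal growth factor: 1.41000. Real growth factor = 1.41000 / 1.21907 ≈ 1.15662.
Total real return ≈ 15.6620%.

15.662%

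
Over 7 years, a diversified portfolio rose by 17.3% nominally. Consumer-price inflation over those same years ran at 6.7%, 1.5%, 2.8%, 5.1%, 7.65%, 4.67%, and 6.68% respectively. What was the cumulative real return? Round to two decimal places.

-16.60%

Cumulative inflation factor: 1.067 × 1.015 × 1.028 × 1.051 × 1.0765 × 1.0467 × 1.0668 ≈ 1.40652.
Nominal growth factor: 1.17300. Real growth factor = 1.17300 / 1.40652 ≈ 0.83397.
Total real return ≈ -16.6026%.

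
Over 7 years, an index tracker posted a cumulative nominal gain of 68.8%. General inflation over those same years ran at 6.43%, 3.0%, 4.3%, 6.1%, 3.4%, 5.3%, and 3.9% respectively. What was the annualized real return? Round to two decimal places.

3.00%

Cumulative inflation factor: 1.0643 × 1.030 × 1.043 × 1.061 × 1.034 × 1.053 × 1.039 ≈ 1.37235.
Nominal growth factor: 1.68800. Real growth factor = 1.68800 / 1.37235 ≈ 1.23001.
Annualized: 1.23001^(1/7) − 1 ≈ 0.03002.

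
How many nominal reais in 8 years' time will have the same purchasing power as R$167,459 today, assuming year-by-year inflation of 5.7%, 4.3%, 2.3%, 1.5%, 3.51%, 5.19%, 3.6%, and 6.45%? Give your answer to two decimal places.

Cumulative price-level factor: 1.057 × 1.043 × 1.023 × 1.015 × 1.0351 × 1.0519 × 1.036 × 1.0645 ≈ 1.3745582747.
The nominal amount required is R$167,459 scaled up by that factor.

R$230,182.15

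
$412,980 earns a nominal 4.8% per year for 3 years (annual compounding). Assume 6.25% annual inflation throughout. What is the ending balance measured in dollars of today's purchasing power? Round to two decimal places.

$396,301.81

Nominal value at maturity: $412,980 × (1 + 4.8%)^3 ≈ $475,349.31.
Price-level factor over 3 years: (1 + 6.25%)^3 ≈ 1.1994628906.
The maturity value deflated by that factor is the answer in today's purchasing power.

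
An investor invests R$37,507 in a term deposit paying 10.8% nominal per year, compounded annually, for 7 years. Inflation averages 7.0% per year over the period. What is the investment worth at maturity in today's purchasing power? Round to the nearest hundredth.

Nominal value at maturity: R$37,507 × (1 + 10.8%)^7 ≈ R$76,893.68.
Price-level factor over 7 years: (1 + 7.0%)^7 ≈ 1.6057814765.
Dividing the nominal maturity value by the price-level factor gives the value in today's money.

R$47,885.52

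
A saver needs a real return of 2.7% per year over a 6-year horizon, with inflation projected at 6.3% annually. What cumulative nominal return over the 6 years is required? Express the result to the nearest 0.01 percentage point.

69.29%

Required annual nominal rate: (1+2.7%)(1+6.3%) − 1 = 9.1701%.
Cumulative over 6 years: (1 + 0.091701)^6 − 1 ≈ 0.69286.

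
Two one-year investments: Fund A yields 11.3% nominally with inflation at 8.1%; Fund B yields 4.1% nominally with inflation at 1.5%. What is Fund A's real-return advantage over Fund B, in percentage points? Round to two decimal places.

Fund A real return: 1.113/1.081 − 1 = 2.960%.
Fund B real return: 1.041/1.015 − 1 = 2.562%.
Difference: 2.960 − 2.562 = 0.398 pp.

0.40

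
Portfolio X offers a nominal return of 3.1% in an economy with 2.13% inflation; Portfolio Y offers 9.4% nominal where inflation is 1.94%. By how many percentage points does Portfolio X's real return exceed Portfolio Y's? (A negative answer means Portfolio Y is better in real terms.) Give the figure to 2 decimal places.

-6.37

Portfolio X real return: 1.031/1.0213 − 1 = 0.950%.
Portfolio Y real return: 1.094/1.0194 − 1 = 7.318%.
Difference: 0.950 − 7.318 = -6.368 pp.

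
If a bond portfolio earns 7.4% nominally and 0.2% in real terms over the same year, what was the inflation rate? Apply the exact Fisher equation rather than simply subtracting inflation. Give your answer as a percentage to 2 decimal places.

From (1+r_nom) = (1+r_real)(1+π), we get 1+π = (1 + 7.4%)/(1 + 0.2%) = 1.074/1.002 ≈ 1.07186.
So π ≈ 7.1856%.

7.19%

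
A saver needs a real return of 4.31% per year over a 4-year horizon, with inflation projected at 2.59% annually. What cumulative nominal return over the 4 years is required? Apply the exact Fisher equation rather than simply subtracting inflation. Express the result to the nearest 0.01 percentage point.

Required annual nominal rate: (1+4.31%)(1+2.59%) − 1 = 7.011629%.
Cumulative over 4 years: (1 + 0.07011629)^4 − 1 ≈ 0.31137.

31.14%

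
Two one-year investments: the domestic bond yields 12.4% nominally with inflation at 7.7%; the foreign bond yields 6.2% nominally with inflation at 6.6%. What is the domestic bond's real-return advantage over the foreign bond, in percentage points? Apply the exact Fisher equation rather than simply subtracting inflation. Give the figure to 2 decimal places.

4.74

The domestic bond real return: 1.124/1.077 − 1 = 4.364%.
The foreign bond real return: 1.062/1.066 − 1 = -0.375%.
Difference: 4.364 − (-0.375) = 4.739 pp.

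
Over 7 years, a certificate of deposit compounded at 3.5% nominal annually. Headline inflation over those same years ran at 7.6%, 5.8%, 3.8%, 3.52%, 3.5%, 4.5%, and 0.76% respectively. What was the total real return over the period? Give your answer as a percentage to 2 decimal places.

-4.56%

Cumulative inflation factor: 1.076 × 1.058 × 1.038 × 1.0352 × 1.035 × 1.045 × 1.0076 ≈ 1.33310.
Nominal growth factor: 1.27228. Real growth factor = 1.27228 / 1.33310 ≈ 0.95437.
Total real return ≈ -4.5627%.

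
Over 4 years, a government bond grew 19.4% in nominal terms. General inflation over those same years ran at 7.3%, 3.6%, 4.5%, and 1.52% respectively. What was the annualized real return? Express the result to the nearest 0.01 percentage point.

0.31%

Cumulative inflation factor: 1.073 × 1.036 × 1.045 × 1.0152 ≈ 1.17931.
Nominal growth factor: 1.19400. Real growth factor = 1.19400 / 1.17931 ≈ 1.01246.
Annualized: 1.01246^(1/4) − 1 ≈ 0.00310.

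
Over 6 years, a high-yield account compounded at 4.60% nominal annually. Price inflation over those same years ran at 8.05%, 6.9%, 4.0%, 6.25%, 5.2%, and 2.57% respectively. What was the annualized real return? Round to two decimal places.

-0.83%

Cumulative inflation factor: 1.0805 × 1.069 × 1.040 × 1.0625 × 1.052 × 1.0257 ≈ 1.37721.
Nominal growth factor: 1.30976. Real growth factor = 1.30976 / 1.37721 ≈ 0.95102.
Annualized: 0.95102^(1/6) − 1 ≈ -0.00834.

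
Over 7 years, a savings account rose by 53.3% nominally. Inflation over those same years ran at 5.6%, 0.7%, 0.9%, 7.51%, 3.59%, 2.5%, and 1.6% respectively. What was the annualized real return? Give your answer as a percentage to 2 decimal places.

3.02%

Cumulative inflation factor: 1.056 × 1.007 × 1.009 × 1.0751 × 1.0359 × 1.025 × 1.016 ≈ 1.24443.
Nominal growth factor: 1.53300. Real growth factor = 1.53300 / 1.24443 ≈ 1.23189.
Annualized: 1.23189^(1/7) − 1 ≈ 0.03024.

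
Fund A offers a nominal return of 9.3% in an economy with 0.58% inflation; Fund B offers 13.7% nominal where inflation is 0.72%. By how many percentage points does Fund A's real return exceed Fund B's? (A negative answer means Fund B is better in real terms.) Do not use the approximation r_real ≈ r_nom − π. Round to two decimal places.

Fund A real return: 1.093/1.0058 − 1 = 8.670%.
Fund B real return: 1.137/1.0072 − 1 = 12.887%.
Difference: 8.670 − 12.887 = -4.217 pp.

-4.22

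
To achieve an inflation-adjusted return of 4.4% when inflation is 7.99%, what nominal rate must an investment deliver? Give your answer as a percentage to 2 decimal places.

By the Fisher equation, 1 + r_nom = (1 + 4.4%)(1 + 7.99%) = 1.044 × 1.0799 = 1.1274156.
So r_nom = 12.74156%.

12.74%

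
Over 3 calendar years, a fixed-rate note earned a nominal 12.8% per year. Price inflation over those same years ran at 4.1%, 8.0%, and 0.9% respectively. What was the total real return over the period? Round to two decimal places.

26.52%

Cumulative inflation factor: 1.041 × 1.080 × 1.009 ≈ 1.13440.
Nominal growth factor: 1.43525. Real growth factor = 1.43525 / 1.13440 ≈ 1.26521.
Total real return ≈ 26.5207%.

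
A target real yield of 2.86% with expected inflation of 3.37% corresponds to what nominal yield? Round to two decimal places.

By the Fisher equation, 1 + r_nom = (1 + 2.86%)(1 + 3.37%) = 1.0286 × 1.0337 = 1.06326382.
So r_nom = 6.326382%.

6.33%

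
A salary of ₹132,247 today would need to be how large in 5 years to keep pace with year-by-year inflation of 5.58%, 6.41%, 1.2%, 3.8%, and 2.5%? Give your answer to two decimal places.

₹159,974.83

Cumulative price-level factor: 1.0558 × 1.0641 × 1.012 × 1.038 × 1.025 ≈ 1.2096669975.
The nominal amount required is ₹132,247 scaled up by that factor.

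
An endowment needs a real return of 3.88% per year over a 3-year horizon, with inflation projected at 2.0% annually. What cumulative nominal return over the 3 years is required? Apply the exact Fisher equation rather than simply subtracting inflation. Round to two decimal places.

Required annual nominal rate: (1+3.88%)(1+2.0%) − 1 = 5.9576%.
Cumulative over 3 years: (1 + 0.059576)^3 − 1 ≈ 0.18959.

18.96%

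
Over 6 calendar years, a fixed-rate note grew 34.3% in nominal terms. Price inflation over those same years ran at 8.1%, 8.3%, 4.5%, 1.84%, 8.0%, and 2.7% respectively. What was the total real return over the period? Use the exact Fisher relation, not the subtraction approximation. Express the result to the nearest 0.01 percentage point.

-2.82%

Cumulative inflation factor: 1.081 × 1.083 × 1.045 × 1.0184 × 1.080 × 1.027 ≈ 1.38192.
Nominal growth factor: 1.34300. Real growth factor = 1.34300 / 1.38192 ≈ 0.97184.
Total real return ≈ -2.8164%.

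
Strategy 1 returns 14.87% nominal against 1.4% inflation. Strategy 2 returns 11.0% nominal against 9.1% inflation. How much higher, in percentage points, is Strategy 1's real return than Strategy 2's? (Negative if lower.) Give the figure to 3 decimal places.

11.543

Strategy 1 real return: 1.1487/1.014 − 1 = 13.2840%.
Strategy 2 real return: 1.110/1.091 − 1 = 1.7415%.
Difference: 13.2840 − 1.7415 = 11.5425 pp.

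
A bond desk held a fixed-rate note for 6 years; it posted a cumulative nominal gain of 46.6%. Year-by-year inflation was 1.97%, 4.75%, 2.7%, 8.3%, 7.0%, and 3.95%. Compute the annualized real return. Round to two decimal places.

Cumulative inflation factor: 1.0197 × 1.0475 × 1.027 × 1.083 × 1.070 × 1.0395 ≈ 1.32140.
Nominal growth factor: 1.46600. Real growth factor = 1.46600 / 1.32140 ≈ 1.10943.
Annualized: 1.10943^(1/6) − 1 ≈ 0.01746.

1.75%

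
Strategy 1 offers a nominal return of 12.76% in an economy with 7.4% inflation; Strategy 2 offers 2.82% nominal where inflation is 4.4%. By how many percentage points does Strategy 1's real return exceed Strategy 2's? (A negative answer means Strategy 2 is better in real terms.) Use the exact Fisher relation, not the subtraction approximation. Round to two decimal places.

Strategy 1 real return: 1.1276/1.074 − 1 = 4.991%.
Strategy 2 real return: 1.0282/1.044 − 1 = -1.513%.
Difference: 4.991 − (-1.513) = 6.504 pp.

6.50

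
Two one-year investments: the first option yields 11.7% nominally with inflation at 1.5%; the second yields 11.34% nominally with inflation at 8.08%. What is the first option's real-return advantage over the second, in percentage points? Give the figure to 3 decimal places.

The first option real return: 1.117/1.015 − 1 = 10.0493%.
The second real return: 1.1134/1.0808 − 1 = 3.0163%.
Difference: 10.0493 − 3.0163 = 7.0330 pp.

7.033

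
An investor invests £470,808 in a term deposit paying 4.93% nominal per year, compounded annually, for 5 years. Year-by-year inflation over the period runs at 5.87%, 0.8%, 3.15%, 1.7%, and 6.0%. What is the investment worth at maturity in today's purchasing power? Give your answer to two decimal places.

£504,676.06

Nominal value at maturity: £470,808 × (1 + 4.93%)^5 ≈ £598,883.29.
Price-level factor over 5 years: 1.0587 × 1.008 × 1.0315 × 1.017 × 1.060 ≈ 1.1866687226.
The maturity value deflated by that factor is the answer in today's purchasing power.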